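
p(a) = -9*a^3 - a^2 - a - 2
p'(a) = -27*a^2 - 2*a - 1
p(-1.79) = 48.20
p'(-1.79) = -83.93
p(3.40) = -370.70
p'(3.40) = -319.92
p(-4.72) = 926.83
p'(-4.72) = -593.08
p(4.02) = -606.86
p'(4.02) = -445.37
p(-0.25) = -1.67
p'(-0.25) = -2.19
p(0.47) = -3.63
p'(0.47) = -7.90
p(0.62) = -5.15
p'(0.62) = -12.62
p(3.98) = -589.22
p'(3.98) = -436.65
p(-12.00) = 15418.00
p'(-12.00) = -3865.00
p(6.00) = -1988.00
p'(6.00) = -985.00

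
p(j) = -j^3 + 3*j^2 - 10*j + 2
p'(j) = -3*j^2 + 6*j - 10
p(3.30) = -34.27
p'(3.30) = -22.87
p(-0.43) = 6.93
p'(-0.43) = -13.13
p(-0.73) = 11.29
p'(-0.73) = -15.98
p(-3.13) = 93.35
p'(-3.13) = -58.17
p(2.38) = -18.29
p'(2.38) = -12.71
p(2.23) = -16.47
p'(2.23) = -11.54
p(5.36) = -119.40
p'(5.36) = -64.03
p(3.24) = -32.92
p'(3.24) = -22.05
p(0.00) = 2.00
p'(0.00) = -10.00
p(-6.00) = 386.00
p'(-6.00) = -154.00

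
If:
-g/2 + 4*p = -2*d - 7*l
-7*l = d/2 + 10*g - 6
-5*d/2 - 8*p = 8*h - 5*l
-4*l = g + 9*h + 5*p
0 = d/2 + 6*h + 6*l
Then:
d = 723/2371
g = 1391/2371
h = -215/9484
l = -13/4742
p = -705/9484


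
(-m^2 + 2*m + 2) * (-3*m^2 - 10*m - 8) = 3*m^4 + 4*m^3 - 18*m^2 - 36*m - 16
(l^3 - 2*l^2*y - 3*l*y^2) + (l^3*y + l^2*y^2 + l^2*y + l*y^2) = l^3*y + l^3 + l^2*y^2 - l^2*y - 2*l*y^2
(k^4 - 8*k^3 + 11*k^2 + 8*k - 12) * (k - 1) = k^5 - 9*k^4 + 19*k^3 - 3*k^2 - 20*k + 12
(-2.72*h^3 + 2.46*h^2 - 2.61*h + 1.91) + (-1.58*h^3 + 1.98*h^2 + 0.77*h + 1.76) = -4.3*h^3 + 4.44*h^2 - 1.84*h + 3.67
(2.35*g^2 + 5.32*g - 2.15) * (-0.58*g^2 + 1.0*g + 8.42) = -1.363*g^4 - 0.7356*g^3 + 26.354*g^2 + 42.6444*g - 18.103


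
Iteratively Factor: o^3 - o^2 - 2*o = (o)*(o^2 - o - 2) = o*(o - 2)*(o + 1)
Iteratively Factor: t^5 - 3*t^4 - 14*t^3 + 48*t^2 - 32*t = (t - 1)*(t^4 - 2*t^3 - 16*t^2 + 32*t) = (t - 4)*(t - 1)*(t^3 + 2*t^2 - 8*t) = (t - 4)*(t - 2)*(t - 1)*(t^2 + 4*t) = (t - 4)*(t - 2)*(t - 1)*(t + 4)*(t)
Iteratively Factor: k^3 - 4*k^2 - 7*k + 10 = (k - 5)*(k^2 + k - 2) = (k - 5)*(k - 1)*(k + 2)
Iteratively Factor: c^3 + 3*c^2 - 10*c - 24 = (c + 2)*(c^2 + c - 12) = (c - 3)*(c + 2)*(c + 4)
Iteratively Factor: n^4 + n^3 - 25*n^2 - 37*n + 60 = (n - 1)*(n^3 + 2*n^2 - 23*n - 60) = (n - 5)*(n - 1)*(n^2 + 7*n + 12) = (n - 5)*(n - 1)*(n + 4)*(n + 3)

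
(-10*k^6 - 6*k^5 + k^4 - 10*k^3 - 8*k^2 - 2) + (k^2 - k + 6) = -10*k^6 - 6*k^5 + k^4 - 10*k^3 - 7*k^2 - k + 4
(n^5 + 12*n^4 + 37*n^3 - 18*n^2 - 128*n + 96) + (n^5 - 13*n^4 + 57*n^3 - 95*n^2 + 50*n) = 2*n^5 - n^4 + 94*n^3 - 113*n^2 - 78*n + 96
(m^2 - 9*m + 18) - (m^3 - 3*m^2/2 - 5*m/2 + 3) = -m^3 + 5*m^2/2 - 13*m/2 + 15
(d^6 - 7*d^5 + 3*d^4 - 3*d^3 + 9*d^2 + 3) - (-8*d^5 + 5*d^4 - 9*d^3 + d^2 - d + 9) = d^6 + d^5 - 2*d^4 + 6*d^3 + 8*d^2 + d - 6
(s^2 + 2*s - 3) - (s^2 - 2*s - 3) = 4*s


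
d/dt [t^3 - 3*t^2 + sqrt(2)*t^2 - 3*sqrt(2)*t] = 3*t^2 - 6*t + 2*sqrt(2)*t - 3*sqrt(2)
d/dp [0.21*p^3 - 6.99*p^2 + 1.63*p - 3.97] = 0.63*p^2 - 13.98*p + 1.63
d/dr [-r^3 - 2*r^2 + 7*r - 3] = -3*r^2 - 4*r + 7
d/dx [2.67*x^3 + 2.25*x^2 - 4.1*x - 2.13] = 8.01*x^2 + 4.5*x - 4.1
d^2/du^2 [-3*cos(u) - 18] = 3*cos(u)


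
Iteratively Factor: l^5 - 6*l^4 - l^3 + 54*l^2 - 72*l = (l + 3)*(l^4 - 9*l^3 + 26*l^2 - 24*l) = (l - 3)*(l + 3)*(l^3 - 6*l^2 + 8*l) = (l - 4)*(l - 3)*(l + 3)*(l^2 - 2*l) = l*(l - 4)*(l - 3)*(l + 3)*(l - 2)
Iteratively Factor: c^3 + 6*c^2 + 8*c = (c + 4)*(c^2 + 2*c) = c*(c + 4)*(c + 2)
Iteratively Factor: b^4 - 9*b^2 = (b)*(b^3 - 9*b) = b^2*(b^2 - 9) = b^2*(b + 3)*(b - 3)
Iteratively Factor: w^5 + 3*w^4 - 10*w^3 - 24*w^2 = (w)*(w^4 + 3*w^3 - 10*w^2 - 24*w) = w*(w + 2)*(w^3 + w^2 - 12*w) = w*(w + 2)*(w + 4)*(w^2 - 3*w) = w^2*(w + 2)*(w + 4)*(w - 3)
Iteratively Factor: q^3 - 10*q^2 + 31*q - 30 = (q - 5)*(q^2 - 5*q + 6) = (q - 5)*(q - 3)*(q - 2)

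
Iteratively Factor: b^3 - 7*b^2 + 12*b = (b - 3)*(b^2 - 4*b) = b*(b - 3)*(b - 4)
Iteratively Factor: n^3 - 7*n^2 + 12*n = (n)*(n^2 - 7*n + 12) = n*(n - 3)*(n - 4)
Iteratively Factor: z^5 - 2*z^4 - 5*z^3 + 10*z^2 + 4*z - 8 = (z + 2)*(z^4 - 4*z^3 + 3*z^2 + 4*z - 4) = (z + 1)*(z + 2)*(z^3 - 5*z^2 + 8*z - 4) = (z - 2)*(z + 1)*(z + 2)*(z^2 - 3*z + 2) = (z - 2)*(z - 1)*(z + 1)*(z + 2)*(z - 2)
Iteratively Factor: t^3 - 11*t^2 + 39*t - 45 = (t - 3)*(t^2 - 8*t + 15) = (t - 3)^2*(t - 5)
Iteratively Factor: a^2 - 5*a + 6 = (a - 2)*(a - 3)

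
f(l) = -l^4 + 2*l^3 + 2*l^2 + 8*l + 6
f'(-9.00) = 3374.00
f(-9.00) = -7923.00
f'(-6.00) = 1064.00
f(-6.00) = -1698.00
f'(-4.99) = 634.45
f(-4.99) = -852.64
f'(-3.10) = 172.42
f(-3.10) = -151.51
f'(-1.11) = 16.42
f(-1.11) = -4.67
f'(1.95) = 8.96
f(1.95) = 29.58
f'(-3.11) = 173.91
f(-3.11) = -153.25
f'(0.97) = 13.87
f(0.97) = 16.58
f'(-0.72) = 9.72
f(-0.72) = 0.26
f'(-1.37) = 24.07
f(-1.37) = -9.87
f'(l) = -4*l^3 + 6*l^2 + 4*l + 8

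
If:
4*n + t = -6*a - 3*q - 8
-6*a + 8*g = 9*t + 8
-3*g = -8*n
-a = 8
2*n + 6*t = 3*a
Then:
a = -8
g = -608/73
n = -228/73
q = 4048/219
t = -216/73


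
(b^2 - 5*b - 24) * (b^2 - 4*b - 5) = b^4 - 9*b^3 - 9*b^2 + 121*b + 120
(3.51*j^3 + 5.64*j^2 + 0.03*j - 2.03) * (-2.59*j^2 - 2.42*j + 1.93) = -9.0909*j^5 - 23.1018*j^4 - 6.9522*j^3 + 16.0703*j^2 + 4.9705*j - 3.9179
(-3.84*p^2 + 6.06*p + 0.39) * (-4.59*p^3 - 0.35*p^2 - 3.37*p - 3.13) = 17.6256*p^5 - 26.4714*p^4 + 9.0297*p^3 - 8.5395*p^2 - 20.2821*p - 1.2207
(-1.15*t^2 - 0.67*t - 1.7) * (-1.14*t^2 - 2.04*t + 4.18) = 1.311*t^4 + 3.1098*t^3 - 1.5022*t^2 + 0.6674*t - 7.106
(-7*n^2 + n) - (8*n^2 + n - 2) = 2 - 15*n^2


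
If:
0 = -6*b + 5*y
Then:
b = 5*y/6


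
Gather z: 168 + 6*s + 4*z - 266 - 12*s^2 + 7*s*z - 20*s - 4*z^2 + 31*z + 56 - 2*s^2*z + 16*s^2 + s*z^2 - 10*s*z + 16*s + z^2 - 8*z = 4*s^2 + 2*s + z^2*(s - 3) + z*(-2*s^2 - 3*s + 27) - 42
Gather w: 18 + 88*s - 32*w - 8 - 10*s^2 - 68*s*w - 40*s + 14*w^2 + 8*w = -10*s^2 + 48*s + 14*w^2 + w*(-68*s - 24) + 10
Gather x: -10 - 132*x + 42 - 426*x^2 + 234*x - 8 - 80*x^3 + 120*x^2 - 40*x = -80*x^3 - 306*x^2 + 62*x + 24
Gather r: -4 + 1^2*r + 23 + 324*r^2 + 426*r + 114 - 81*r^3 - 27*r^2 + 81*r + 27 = -81*r^3 + 297*r^2 + 508*r + 160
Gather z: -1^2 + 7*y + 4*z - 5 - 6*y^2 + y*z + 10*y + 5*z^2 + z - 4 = -6*y^2 + 17*y + 5*z^2 + z*(y + 5) - 10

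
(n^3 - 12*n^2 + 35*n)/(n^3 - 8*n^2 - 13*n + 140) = n/(n + 4)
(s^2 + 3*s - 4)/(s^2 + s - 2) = (s + 4)/(s + 2)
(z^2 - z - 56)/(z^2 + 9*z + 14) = (z - 8)/(z + 2)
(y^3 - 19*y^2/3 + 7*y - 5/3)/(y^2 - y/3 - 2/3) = (3*y^2 - 16*y + 5)/(3*y + 2)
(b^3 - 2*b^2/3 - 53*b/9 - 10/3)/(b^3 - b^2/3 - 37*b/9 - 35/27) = 3*(3*b^2 - 7*b - 6)/(9*b^2 - 18*b - 7)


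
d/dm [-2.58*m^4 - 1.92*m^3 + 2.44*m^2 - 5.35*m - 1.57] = -10.32*m^3 - 5.76*m^2 + 4.88*m - 5.35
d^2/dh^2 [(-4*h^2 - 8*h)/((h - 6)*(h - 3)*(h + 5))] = 8*(-h^6 - 6*h^5 - 57*h^4 + 652*h^3 - 2160*h - 12960)/(h^9 - 12*h^8 - 33*h^7 + 854*h^6 - 1269*h^5 - 19008*h^4 + 62937*h^3 + 99630*h^2 - 656100*h + 729000)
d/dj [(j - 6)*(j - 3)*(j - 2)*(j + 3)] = 4*j^3 - 24*j^2 + 6*j + 72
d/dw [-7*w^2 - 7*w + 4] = -14*w - 7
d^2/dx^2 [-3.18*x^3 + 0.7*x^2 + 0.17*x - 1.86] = 1.4 - 19.08*x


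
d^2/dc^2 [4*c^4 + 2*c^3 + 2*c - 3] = 12*c*(4*c + 1)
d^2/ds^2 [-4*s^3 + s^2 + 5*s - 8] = 2 - 24*s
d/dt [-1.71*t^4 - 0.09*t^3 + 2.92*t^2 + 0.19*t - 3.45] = -6.84*t^3 - 0.27*t^2 + 5.84*t + 0.19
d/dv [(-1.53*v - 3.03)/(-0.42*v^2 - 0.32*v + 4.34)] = (0.6426*v^2 + 0.4896*v - (0.84*v + 0.32)*(1.53*v + 3.03) - 6.6402)/(0.42*v^2 + 0.32*v - 4.34)^2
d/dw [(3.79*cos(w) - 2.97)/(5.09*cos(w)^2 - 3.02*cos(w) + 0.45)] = (19.2911*cos(w)^2 - 30.2346*cos(w) + 7.2639)*sin(w)/(25.9081*cos(w)^4 - 30.7436*cos(w)^3 + 13.7014*cos(w)^2 - 2.718*cos(w) + 0.2025)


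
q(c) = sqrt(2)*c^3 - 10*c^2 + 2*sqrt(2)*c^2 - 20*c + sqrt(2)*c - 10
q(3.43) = -101.05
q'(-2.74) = 52.57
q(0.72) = -26.57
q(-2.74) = -42.01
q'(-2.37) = 39.24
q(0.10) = -11.93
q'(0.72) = -26.71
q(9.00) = 272.79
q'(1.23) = -29.81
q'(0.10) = -19.98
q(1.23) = -41.08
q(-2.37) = -25.06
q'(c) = 3*sqrt(2)*c^2 - 20*c + 4*sqrt(2)*c - 20 + sqrt(2)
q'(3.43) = -17.87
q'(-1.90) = 23.98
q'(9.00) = 195.98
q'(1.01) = -28.74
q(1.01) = -34.63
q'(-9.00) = 454.16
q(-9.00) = -1454.59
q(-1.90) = -10.28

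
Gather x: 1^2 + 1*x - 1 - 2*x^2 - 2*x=-2*x^2 - x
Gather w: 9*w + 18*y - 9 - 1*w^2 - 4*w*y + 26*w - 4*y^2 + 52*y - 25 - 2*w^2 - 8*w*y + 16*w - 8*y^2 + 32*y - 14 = -3*w^2 + w*(51 - 12*y) - 12*y^2 + 102*y - 48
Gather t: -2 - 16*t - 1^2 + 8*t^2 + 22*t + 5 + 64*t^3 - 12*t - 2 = 64*t^3 + 8*t^2 - 6*t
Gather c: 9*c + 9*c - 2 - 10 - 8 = 18*c - 20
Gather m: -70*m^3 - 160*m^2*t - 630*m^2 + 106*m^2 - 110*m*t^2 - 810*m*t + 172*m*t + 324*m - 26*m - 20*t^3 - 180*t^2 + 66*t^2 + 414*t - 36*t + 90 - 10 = -70*m^3 + m^2*(-160*t - 524) + m*(-110*t^2 - 638*t + 298) - 20*t^3 - 114*t^2 + 378*t + 80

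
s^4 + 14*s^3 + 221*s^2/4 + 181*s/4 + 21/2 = (s + 1/2)^2*(s + 6)*(s + 7)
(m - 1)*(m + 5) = m^2 + 4*m - 5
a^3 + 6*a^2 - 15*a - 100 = (a - 4)*(a + 5)^2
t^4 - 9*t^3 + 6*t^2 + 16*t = t*(t - 8)*(t - 2)*(t + 1)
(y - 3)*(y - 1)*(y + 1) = y^3 - 3*y^2 - y + 3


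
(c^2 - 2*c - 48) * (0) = 0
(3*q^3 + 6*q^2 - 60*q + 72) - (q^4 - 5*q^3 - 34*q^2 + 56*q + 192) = -q^4 + 8*q^3 + 40*q^2 - 116*q - 120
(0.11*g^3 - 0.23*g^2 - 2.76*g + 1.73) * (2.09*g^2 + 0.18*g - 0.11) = 0.2299*g^5 - 0.4609*g^4 - 5.8219*g^3 + 3.1442*g^2 + 0.615*g - 0.1903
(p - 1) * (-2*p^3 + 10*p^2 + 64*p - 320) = -2*p^4 + 12*p^3 + 54*p^2 - 384*p + 320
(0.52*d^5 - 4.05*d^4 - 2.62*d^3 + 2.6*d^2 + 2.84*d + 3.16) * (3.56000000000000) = 1.8512*d^5 - 14.418*d^4 - 9.3272*d^3 + 9.256*d^2 + 10.1104*d + 11.2496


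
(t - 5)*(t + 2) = t^2 - 3*t - 10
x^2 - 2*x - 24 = (x - 6)*(x + 4)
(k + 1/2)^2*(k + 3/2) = k^3 + 5*k^2/2 + 7*k/4 + 3/8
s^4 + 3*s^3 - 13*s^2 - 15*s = s*(s - 3)*(s + 1)*(s + 5)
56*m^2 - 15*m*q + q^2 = (-8*m + q)*(-7*m + q)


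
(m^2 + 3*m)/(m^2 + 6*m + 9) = m/(m + 3)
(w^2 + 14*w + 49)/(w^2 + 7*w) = (w + 7)/w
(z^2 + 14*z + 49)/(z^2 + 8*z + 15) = (z^2 + 14*z + 49)/(z^2 + 8*z + 15)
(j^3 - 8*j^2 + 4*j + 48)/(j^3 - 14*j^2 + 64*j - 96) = (j + 2)/(j - 4)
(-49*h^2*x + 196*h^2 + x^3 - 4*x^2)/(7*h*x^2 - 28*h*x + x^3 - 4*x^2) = (-7*h + x)/x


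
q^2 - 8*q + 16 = (q - 4)^2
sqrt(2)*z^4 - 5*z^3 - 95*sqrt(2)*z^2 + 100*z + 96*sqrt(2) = (z - 8*sqrt(2))*(z - sqrt(2))*(z + 6*sqrt(2))*(sqrt(2)*z + 1)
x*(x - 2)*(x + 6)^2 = x^4 + 10*x^3 + 12*x^2 - 72*x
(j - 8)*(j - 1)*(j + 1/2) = j^3 - 17*j^2/2 + 7*j/2 + 4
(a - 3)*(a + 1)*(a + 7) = a^3 + 5*a^2 - 17*a - 21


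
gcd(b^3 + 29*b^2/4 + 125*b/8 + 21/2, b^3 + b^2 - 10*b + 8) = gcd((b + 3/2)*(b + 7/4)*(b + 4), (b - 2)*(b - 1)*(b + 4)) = b + 4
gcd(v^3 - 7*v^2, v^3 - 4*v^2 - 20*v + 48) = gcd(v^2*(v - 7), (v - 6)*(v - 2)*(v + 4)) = 1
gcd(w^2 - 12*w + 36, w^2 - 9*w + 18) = w - 6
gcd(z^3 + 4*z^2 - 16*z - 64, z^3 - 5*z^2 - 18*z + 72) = z + 4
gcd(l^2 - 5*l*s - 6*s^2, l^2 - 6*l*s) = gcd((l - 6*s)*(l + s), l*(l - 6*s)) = -l + 6*s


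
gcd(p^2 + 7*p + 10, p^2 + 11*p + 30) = p + 5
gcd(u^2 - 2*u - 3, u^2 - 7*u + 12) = u - 3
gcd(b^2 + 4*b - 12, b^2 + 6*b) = b + 6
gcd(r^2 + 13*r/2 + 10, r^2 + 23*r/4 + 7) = r + 4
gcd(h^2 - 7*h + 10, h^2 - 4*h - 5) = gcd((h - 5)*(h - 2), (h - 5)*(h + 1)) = h - 5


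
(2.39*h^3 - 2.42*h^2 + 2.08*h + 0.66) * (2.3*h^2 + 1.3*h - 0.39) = 5.497*h^5 - 2.459*h^4 + 0.7059*h^3 + 5.1658*h^2 + 0.0468000000000001*h - 0.2574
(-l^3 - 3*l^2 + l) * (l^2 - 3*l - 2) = -l^5 + 12*l^3 + 3*l^2 - 2*l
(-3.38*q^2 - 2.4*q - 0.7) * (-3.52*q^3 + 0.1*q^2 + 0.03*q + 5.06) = 11.8976*q^5 + 8.11*q^4 + 2.1226*q^3 - 17.2448*q^2 - 12.165*q - 3.542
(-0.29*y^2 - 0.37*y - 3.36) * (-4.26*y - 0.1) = 1.2354*y^3 + 1.6052*y^2 + 14.3506*y + 0.336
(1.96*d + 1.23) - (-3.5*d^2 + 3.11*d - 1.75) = 3.5*d^2 - 1.15*d + 2.98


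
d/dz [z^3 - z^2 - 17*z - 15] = 3*z^2 - 2*z - 17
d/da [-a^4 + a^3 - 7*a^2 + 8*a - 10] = -4*a^3 + 3*a^2 - 14*a + 8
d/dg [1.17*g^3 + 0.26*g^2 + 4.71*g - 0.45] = 3.51*g^2 + 0.52*g + 4.71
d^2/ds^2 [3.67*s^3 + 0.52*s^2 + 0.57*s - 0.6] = 22.02*s + 1.04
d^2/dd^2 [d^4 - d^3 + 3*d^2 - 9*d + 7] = 12*d^2 - 6*d + 6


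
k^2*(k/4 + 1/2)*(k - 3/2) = k^4/4 + k^3/8 - 3*k^2/4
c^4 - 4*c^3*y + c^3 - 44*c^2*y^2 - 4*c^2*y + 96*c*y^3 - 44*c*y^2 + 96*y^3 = (c + 1)*(c - 8*y)*(c - 2*y)*(c + 6*y)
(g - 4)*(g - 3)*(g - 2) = g^3 - 9*g^2 + 26*g - 24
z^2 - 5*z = z*(z - 5)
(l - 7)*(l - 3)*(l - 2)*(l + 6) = l^4 - 6*l^3 - 31*l^2 + 204*l - 252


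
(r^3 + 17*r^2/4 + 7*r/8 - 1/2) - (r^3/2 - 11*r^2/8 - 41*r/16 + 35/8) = r^3/2 + 45*r^2/8 + 55*r/16 - 39/8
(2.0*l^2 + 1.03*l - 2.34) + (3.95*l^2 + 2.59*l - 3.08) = 5.95*l^2 + 3.62*l - 5.42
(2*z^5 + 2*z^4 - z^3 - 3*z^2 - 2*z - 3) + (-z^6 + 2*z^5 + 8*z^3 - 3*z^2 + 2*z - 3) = -z^6 + 4*z^5 + 2*z^4 + 7*z^3 - 6*z^2 - 6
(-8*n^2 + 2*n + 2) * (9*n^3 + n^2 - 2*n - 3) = -72*n^5 + 10*n^4 + 36*n^3 + 22*n^2 - 10*n - 6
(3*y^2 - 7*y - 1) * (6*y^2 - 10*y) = 18*y^4 - 72*y^3 + 64*y^2 + 10*y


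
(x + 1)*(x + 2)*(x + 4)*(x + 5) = x^4 + 12*x^3 + 49*x^2 + 78*x + 40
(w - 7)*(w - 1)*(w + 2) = w^3 - 6*w^2 - 9*w + 14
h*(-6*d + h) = -6*d*h + h^2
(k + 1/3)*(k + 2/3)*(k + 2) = k^3 + 3*k^2 + 20*k/9 + 4/9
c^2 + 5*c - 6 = (c - 1)*(c + 6)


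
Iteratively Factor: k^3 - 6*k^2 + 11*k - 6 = (k - 3)*(k^2 - 3*k + 2) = (k - 3)*(k - 2)*(k - 1)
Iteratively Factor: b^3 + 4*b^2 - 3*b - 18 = (b + 3)*(b^2 + b - 6) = (b + 3)^2*(b - 2)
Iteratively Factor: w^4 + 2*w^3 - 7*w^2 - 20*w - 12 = (w - 3)*(w^3 + 5*w^2 + 8*w + 4) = (w - 3)*(w + 2)*(w^2 + 3*w + 2) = (w - 3)*(w + 1)*(w + 2)*(w + 2)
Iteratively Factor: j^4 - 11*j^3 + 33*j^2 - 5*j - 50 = (j - 5)*(j^3 - 6*j^2 + 3*j + 10) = (j - 5)^2*(j^2 - j - 2) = (j - 5)^2*(j - 2)*(j + 1)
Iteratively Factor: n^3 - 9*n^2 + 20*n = (n)*(n^2 - 9*n + 20) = n*(n - 4)*(n - 5)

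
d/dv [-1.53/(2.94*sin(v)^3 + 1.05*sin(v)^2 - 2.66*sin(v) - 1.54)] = (13.4946*sin(v)^2 + 3.213*sin(v) - 4.0698)*cos(v)/(2.94*sin(v)^3 + 1.05*sin(v)^2 - 2.66*sin(v) - 1.54)^2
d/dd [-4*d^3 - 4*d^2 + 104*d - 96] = -12*d^2 - 8*d + 104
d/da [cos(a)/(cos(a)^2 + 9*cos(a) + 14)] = (cos(a)^2 - 14)*sin(a)/((cos(a) + 2)^2*(cos(a) + 7)^2)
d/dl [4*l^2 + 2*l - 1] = 8*l + 2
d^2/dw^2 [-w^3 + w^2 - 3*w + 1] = 2 - 6*w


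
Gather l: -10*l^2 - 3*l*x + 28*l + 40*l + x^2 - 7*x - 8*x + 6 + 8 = -10*l^2 + l*(68 - 3*x) + x^2 - 15*x + 14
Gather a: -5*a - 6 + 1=-5*a - 5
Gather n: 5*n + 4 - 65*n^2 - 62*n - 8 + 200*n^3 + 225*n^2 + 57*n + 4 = 200*n^3 + 160*n^2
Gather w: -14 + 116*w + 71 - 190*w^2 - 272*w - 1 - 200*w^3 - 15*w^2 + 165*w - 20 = -200*w^3 - 205*w^2 + 9*w + 36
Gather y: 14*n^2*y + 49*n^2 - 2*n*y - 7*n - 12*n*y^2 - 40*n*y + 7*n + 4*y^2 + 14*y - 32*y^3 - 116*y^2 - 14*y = 49*n^2 - 32*y^3 + y^2*(-12*n - 112) + y*(14*n^2 - 42*n)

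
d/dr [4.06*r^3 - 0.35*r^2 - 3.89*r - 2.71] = 12.18*r^2 - 0.7*r - 3.89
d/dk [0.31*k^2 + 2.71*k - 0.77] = 0.62*k + 2.71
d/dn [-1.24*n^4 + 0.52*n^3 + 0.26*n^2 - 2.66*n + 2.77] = -4.96*n^3 + 1.56*n^2 + 0.52*n - 2.66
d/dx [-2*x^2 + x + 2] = 1 - 4*x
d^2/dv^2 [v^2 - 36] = 2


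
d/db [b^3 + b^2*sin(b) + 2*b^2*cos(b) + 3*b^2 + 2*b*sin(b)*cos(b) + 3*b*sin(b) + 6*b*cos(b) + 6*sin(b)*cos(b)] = -2*b^2*sin(b) + b^2*cos(b) + 3*b^2 - 4*b*sin(b) + 7*b*cos(b) + 2*b*cos(2*b) + 6*b + 3*sin(b) + sin(2*b) + 6*cos(b) + 6*cos(2*b)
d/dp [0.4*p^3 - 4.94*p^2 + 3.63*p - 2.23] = 1.2*p^2 - 9.88*p + 3.63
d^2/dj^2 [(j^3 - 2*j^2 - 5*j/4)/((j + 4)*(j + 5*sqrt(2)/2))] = 2*(60*sqrt(2)*j^3 + 141*j^3 + 600*j^2 + 720*sqrt(2)*j^2 + 150*sqrt(2)*j + 2400*j - 1350 + 200*sqrt(2))/(4*j^6 + 30*sqrt(2)*j^5 + 48*j^5 + 342*j^4 + 360*sqrt(2)*j^4 + 2056*j^3 + 1565*sqrt(2)*j^3 + 3420*sqrt(2)*j^2 + 7200*j^2 + 6000*sqrt(2)*j + 9600*j + 8000*sqrt(2))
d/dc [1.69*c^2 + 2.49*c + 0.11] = 3.38*c + 2.49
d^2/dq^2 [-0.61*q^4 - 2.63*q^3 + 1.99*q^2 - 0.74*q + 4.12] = -7.32*q^2 - 15.78*q + 3.98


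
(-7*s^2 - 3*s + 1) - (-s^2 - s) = -6*s^2 - 2*s + 1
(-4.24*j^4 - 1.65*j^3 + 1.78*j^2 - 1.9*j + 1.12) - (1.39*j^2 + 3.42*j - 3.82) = -4.24*j^4 - 1.65*j^3 + 0.39*j^2 - 5.32*j + 4.94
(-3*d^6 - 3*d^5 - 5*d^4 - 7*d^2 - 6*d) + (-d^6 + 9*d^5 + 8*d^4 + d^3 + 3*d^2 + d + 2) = -4*d^6 + 6*d^5 + 3*d^4 + d^3 - 4*d^2 - 5*d + 2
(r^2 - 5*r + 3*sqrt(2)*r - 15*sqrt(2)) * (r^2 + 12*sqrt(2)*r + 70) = r^4 - 5*r^3 + 15*sqrt(2)*r^3 - 75*sqrt(2)*r^2 + 142*r^2 - 710*r + 210*sqrt(2)*r - 1050*sqrt(2)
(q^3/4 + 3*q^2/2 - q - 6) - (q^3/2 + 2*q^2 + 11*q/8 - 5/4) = -q^3/4 - q^2/2 - 19*q/8 - 19/4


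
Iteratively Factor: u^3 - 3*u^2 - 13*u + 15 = (u - 1)*(u^2 - 2*u - 15) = (u - 1)*(u + 3)*(u - 5)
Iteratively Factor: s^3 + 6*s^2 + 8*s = (s + 2)*(s^2 + 4*s) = s*(s + 2)*(s + 4)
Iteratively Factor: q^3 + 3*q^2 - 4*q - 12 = (q + 3)*(q^2 - 4) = (q + 2)*(q + 3)*(q - 2)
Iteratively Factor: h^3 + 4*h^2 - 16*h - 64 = (h - 4)*(h^2 + 8*h + 16) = (h - 4)*(h + 4)*(h + 4)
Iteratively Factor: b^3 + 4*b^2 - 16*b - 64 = (b + 4)*(b^2 - 16) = (b + 4)^2*(b - 4)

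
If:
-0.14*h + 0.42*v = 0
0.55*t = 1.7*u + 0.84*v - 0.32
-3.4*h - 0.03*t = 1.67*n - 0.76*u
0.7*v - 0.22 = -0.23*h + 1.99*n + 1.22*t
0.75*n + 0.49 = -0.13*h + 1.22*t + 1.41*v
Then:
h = 0.16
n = -0.21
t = 0.23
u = 0.24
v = 0.05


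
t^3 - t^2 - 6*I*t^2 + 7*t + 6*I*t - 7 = (t - 1)*(t - 7*I)*(t + I)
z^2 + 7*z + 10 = (z + 2)*(z + 5)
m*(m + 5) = m^2 + 5*m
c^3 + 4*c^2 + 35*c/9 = c*(c + 5/3)*(c + 7/3)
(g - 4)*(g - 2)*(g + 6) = g^3 - 28*g + 48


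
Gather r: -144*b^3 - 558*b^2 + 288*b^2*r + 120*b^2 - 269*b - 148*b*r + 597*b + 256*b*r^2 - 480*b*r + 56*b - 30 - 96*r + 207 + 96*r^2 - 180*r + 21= -144*b^3 - 438*b^2 + 384*b + r^2*(256*b + 96) + r*(288*b^2 - 628*b - 276) + 198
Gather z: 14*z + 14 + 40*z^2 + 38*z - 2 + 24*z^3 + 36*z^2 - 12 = 24*z^3 + 76*z^2 + 52*z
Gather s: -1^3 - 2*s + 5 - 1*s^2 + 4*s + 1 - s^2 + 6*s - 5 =-2*s^2 + 8*s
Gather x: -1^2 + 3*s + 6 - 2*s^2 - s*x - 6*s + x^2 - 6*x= -2*s^2 - 3*s + x^2 + x*(-s - 6) + 5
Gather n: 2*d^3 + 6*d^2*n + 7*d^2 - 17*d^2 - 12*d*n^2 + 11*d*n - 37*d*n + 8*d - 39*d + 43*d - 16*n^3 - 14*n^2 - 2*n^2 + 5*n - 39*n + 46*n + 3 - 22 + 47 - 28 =2*d^3 - 10*d^2 + 12*d - 16*n^3 + n^2*(-12*d - 16) + n*(6*d^2 - 26*d + 12)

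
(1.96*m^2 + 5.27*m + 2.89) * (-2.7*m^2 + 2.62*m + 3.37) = -5.292*m^4 - 9.0938*m^3 + 12.6096*m^2 + 25.3317*m + 9.7393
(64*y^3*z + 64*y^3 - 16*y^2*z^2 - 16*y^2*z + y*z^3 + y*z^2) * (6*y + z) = 384*y^4*z + 384*y^4 - 32*y^3*z^2 - 32*y^3*z - 10*y^2*z^3 - 10*y^2*z^2 + y*z^4 + y*z^3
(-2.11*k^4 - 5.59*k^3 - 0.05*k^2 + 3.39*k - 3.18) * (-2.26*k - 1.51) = 4.7686*k^5 + 15.8195*k^4 + 8.5539*k^3 - 7.5859*k^2 + 2.0679*k + 4.8018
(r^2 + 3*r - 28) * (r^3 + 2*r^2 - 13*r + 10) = r^5 + 5*r^4 - 35*r^3 - 85*r^2 + 394*r - 280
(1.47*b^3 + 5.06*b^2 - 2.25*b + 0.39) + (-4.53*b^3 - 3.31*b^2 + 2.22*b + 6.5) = -3.06*b^3 + 1.75*b^2 - 0.0299999999999998*b + 6.89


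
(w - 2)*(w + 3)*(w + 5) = w^3 + 6*w^2 - w - 30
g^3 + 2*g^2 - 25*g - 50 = (g - 5)*(g + 2)*(g + 5)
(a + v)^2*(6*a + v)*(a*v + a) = 6*a^4*v + 6*a^4 + 13*a^3*v^2 + 13*a^3*v + 8*a^2*v^3 + 8*a^2*v^2 + a*v^4 + a*v^3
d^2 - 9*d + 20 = (d - 5)*(d - 4)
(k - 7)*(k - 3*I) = k^2 - 7*k - 3*I*k + 21*I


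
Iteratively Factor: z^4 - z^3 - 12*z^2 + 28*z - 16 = (z - 2)*(z^3 + z^2 - 10*z + 8) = (z - 2)*(z - 1)*(z^2 + 2*z - 8) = (z - 2)*(z - 1)*(z + 4)*(z - 2)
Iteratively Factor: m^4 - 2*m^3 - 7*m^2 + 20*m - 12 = (m + 3)*(m^3 - 5*m^2 + 8*m - 4) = (m - 2)*(m + 3)*(m^2 - 3*m + 2) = (m - 2)^2*(m + 3)*(m - 1)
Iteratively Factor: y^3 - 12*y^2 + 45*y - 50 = (y - 5)*(y^2 - 7*y + 10) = (y - 5)*(y - 2)*(y - 5)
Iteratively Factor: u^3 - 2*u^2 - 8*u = (u)*(u^2 - 2*u - 8) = u*(u - 4)*(u + 2)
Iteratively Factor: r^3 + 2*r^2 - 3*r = (r - 1)*(r^2 + 3*r) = (r - 1)*(r + 3)*(r)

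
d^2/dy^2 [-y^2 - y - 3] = -2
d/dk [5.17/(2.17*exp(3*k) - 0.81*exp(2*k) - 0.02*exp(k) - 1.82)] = (-33.6567*exp(2*k) + 8.3754*exp(k) + 0.1034)*exp(k)/(-2.17*exp(3*k) + 0.81*exp(2*k) + 0.02*exp(k) + 1.82)^2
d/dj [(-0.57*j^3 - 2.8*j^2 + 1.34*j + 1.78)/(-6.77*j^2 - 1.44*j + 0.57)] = (3.8589*j^4 + 1.6416*j^3 + 12.1291*j^2 + 20.9092*j + 3.327)/(45.8329*j^4 + 19.4976*j^3 - 5.6442*j^2 - 1.6416*j + 0.3249)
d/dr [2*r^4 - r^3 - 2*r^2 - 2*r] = 8*r^3 - 3*r^2 - 4*r - 2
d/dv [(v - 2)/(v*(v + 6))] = (-v^2 + 4*v + 12)/(v^2*(v^2 + 12*v + 36))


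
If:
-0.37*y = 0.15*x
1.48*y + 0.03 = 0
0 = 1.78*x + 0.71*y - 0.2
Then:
No Solution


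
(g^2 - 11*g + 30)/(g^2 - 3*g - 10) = (g - 6)/(g + 2)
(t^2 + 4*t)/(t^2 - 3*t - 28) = t/(t - 7)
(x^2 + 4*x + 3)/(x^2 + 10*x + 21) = (x + 1)/(x + 7)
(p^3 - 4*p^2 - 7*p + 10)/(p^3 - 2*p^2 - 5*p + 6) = (p - 5)/(p - 3)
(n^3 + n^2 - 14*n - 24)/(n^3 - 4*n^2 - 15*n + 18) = (n^2 - 2*n - 8)/(n^2 - 7*n + 6)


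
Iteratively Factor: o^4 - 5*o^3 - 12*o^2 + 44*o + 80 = (o + 2)*(o^3 - 7*o^2 + 2*o + 40) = (o - 5)*(o + 2)*(o^2 - 2*o - 8) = (o - 5)*(o + 2)^2*(o - 4)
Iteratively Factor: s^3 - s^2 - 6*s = (s + 2)*(s^2 - 3*s) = s*(s + 2)*(s - 3)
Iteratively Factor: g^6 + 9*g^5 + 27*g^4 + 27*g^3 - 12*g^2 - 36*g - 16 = (g + 2)*(g^5 + 7*g^4 + 13*g^3 + g^2 - 14*g - 8) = (g + 1)*(g + 2)*(g^4 + 6*g^3 + 7*g^2 - 6*g - 8) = (g + 1)*(g + 2)^2*(g^3 + 4*g^2 - g - 4) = (g - 1)*(g + 1)*(g + 2)^2*(g^2 + 5*g + 4) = (g - 1)*(g + 1)*(g + 2)^2*(g + 4)*(g + 1)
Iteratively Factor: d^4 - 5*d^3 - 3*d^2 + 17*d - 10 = (d - 1)*(d^3 - 4*d^2 - 7*d + 10) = (d - 1)*(d + 2)*(d^2 - 6*d + 5) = (d - 5)*(d - 1)*(d + 2)*(d - 1)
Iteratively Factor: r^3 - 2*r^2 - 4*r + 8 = (r + 2)*(r^2 - 4*r + 4) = (r - 2)*(r + 2)*(r - 2)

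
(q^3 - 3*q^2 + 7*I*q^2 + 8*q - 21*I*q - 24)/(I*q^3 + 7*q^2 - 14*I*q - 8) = (-I*q^2 + q*(8 + 3*I) - 24)/(q^2 - 6*I*q - 8)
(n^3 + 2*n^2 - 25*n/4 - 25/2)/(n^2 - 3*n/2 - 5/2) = (n^2 + 9*n/2 + 5)/(n + 1)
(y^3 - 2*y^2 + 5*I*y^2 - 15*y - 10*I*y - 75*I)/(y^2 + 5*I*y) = y - 2 - 15/y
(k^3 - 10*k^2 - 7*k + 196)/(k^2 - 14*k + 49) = k + 4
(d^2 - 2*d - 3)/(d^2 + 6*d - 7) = (d^2 - 2*d - 3)/(d^2 + 6*d - 7)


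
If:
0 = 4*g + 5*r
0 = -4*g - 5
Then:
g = -5/4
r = 1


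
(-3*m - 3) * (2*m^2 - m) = -6*m^3 - 3*m^2 + 3*m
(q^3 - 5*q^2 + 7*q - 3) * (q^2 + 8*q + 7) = q^5 + 3*q^4 - 26*q^3 + 18*q^2 + 25*q - 21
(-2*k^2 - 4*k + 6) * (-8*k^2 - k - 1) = 16*k^4 + 34*k^3 - 42*k^2 - 2*k - 6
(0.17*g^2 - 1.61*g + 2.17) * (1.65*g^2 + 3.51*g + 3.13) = 0.2805*g^4 - 2.0598*g^3 - 1.5385*g^2 + 2.5774*g + 6.7921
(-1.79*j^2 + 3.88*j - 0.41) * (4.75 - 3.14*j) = 5.6206*j^3 - 20.6857*j^2 + 19.7174*j - 1.9475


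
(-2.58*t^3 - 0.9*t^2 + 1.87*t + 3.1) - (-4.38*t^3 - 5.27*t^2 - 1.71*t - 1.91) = 1.8*t^3 + 4.37*t^2 + 3.58*t + 5.01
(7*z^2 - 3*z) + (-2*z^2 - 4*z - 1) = 5*z^2 - 7*z - 1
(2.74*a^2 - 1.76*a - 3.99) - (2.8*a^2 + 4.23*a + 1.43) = -0.0599999999999996*a^2 - 5.99*a - 5.42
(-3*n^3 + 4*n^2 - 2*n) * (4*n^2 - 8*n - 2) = -12*n^5 + 40*n^4 - 34*n^3 + 8*n^2 + 4*n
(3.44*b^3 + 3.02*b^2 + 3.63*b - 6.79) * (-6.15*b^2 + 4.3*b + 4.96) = -21.156*b^5 - 3.781*b^4 + 7.7239*b^3 + 72.3467*b^2 - 11.1922*b - 33.6784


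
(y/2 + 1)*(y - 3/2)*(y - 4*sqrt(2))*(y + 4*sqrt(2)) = y^4/2 + y^3/4 - 35*y^2/2 - 8*y + 48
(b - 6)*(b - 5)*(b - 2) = b^3 - 13*b^2 + 52*b - 60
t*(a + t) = a*t + t^2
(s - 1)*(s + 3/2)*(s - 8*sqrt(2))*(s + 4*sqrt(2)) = s^4 - 4*sqrt(2)*s^3 + s^3/2 - 131*s^2/2 - 2*sqrt(2)*s^2 - 32*s + 6*sqrt(2)*s + 96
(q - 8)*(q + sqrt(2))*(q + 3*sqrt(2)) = q^3 - 8*q^2 + 4*sqrt(2)*q^2 - 32*sqrt(2)*q + 6*q - 48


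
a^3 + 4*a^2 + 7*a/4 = a*(a + 1/2)*(a + 7/2)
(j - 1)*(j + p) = j^2 + j*p - j - p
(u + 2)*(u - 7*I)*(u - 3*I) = u^3 + 2*u^2 - 10*I*u^2 - 21*u - 20*I*u - 42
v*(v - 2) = v^2 - 2*v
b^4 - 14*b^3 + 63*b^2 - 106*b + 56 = (b - 7)*(b - 4)*(b - 2)*(b - 1)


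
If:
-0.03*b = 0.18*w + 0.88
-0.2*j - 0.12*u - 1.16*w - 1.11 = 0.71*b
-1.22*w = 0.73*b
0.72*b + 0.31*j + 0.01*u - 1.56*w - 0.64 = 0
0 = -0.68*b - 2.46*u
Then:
No Solution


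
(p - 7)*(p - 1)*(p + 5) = p^3 - 3*p^2 - 33*p + 35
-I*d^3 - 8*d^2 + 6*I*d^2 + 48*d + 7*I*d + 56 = (d - 7)*(d - 8*I)*(-I*d - I)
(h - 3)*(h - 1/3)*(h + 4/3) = h^3 - 2*h^2 - 31*h/9 + 4/3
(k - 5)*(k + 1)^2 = k^3 - 3*k^2 - 9*k - 5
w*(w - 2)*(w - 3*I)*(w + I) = w^4 - 2*w^3 - 2*I*w^3 + 3*w^2 + 4*I*w^2 - 6*w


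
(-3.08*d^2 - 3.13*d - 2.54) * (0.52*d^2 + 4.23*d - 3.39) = -1.6016*d^4 - 14.656*d^3 - 4.1195*d^2 - 0.133500000000002*d + 8.6106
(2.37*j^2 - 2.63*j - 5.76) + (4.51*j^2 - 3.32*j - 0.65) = 6.88*j^2 - 5.95*j - 6.41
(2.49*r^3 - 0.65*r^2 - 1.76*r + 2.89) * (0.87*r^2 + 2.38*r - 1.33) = 2.1663*r^5 + 5.3607*r^4 - 6.3899*r^3 - 0.81*r^2 + 9.219*r - 3.8437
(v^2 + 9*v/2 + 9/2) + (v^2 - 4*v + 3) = 2*v^2 + v/2 + 15/2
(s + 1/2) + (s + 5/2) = 2*s + 3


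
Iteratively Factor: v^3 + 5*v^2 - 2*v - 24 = (v - 2)*(v^2 + 7*v + 12) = (v - 2)*(v + 4)*(v + 3)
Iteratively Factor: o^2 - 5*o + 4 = (o - 1)*(o - 4)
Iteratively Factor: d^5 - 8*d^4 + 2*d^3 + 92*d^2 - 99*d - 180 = (d + 3)*(d^4 - 11*d^3 + 35*d^2 - 13*d - 60) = (d - 5)*(d + 3)*(d^3 - 6*d^2 + 5*d + 12) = (d - 5)*(d - 3)*(d + 3)*(d^2 - 3*d - 4) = (d - 5)*(d - 3)*(d + 1)*(d + 3)*(d - 4)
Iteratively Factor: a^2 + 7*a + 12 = (a + 3)*(a + 4)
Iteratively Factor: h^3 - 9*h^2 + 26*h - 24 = (h - 3)*(h^2 - 6*h + 8) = (h - 3)*(h - 2)*(h - 4)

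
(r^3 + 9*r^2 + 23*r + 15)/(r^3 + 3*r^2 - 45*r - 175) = (r^2 + 4*r + 3)/(r^2 - 2*r - 35)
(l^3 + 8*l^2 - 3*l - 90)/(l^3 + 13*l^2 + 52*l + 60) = (l - 3)/(l + 2)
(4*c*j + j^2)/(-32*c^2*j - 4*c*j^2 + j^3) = -1/(8*c - j)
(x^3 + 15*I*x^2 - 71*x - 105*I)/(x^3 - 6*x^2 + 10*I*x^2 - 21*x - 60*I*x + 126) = (x + 5*I)/(x - 6)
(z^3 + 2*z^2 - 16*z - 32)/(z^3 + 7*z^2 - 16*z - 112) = (z + 2)/(z + 7)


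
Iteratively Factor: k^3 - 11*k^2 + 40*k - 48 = (k - 4)*(k^2 - 7*k + 12) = (k - 4)^2*(k - 3)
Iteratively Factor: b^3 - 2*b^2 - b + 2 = (b - 2)*(b^2 - 1) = (b - 2)*(b + 1)*(b - 1)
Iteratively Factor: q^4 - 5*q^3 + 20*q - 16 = (q - 4)*(q^3 - q^2 - 4*q + 4) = (q - 4)*(q + 2)*(q^2 - 3*q + 2) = (q - 4)*(q - 2)*(q + 2)*(q - 1)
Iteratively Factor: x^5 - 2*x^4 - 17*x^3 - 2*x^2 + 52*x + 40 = (x - 5)*(x^4 + 3*x^3 - 2*x^2 - 12*x - 8) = (x - 5)*(x - 2)*(x^3 + 5*x^2 + 8*x + 4) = (x - 5)*(x - 2)*(x + 1)*(x^2 + 4*x + 4) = (x - 5)*(x - 2)*(x + 1)*(x + 2)*(x + 2)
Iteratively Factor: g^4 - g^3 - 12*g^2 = (g)*(g^3 - g^2 - 12*g) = g*(g - 4)*(g^2 + 3*g) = g^2*(g - 4)*(g + 3)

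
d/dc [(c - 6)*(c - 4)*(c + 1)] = 3*c^2 - 18*c + 14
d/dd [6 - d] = -1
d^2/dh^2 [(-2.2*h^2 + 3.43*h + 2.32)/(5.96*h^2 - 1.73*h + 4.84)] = (198.310656*h^3 + 875.233152*h^2 - 737.185248*h - 165.592728)/(211.708736*h^6 - 184.357104*h^5 + 569.286684*h^4 - 304.603349*h^3 + 462.306636*h^2 - 121.578864*h + 113.379904)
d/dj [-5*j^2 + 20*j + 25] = 20 - 10*j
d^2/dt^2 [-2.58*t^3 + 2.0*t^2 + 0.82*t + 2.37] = 4.0 - 15.48*t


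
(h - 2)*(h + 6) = h^2 + 4*h - 12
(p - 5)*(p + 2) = p^2 - 3*p - 10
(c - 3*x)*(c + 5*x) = c^2 + 2*c*x - 15*x^2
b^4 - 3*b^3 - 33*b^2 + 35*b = b*(b - 7)*(b - 1)*(b + 5)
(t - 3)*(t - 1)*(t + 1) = t^3 - 3*t^2 - t + 3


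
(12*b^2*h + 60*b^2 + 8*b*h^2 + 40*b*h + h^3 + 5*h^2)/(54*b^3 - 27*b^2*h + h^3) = (2*b*h + 10*b + h^2 + 5*h)/(9*b^2 - 6*b*h + h^2)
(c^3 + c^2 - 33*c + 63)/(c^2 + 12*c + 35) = (c^2 - 6*c + 9)/(c + 5)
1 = 1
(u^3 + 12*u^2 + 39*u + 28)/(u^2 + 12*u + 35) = (u^2 + 5*u + 4)/(u + 5)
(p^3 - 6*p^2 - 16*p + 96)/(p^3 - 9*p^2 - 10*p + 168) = (p - 4)/(p - 7)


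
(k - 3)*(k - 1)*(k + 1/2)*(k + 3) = k^4 - k^3/2 - 19*k^2/2 + 9*k/2 + 9/2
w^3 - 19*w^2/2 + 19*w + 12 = (w - 6)*(w - 4)*(w + 1/2)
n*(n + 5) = n^2 + 5*n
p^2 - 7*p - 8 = (p - 8)*(p + 1)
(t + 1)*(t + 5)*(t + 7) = t^3 + 13*t^2 + 47*t + 35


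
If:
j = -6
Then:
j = -6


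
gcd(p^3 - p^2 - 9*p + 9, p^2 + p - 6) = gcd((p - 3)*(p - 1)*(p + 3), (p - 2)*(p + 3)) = p + 3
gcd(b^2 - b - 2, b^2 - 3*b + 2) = b - 2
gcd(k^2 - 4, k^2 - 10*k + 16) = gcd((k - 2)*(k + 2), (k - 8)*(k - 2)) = k - 2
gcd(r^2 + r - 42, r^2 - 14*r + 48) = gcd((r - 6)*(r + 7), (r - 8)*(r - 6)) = r - 6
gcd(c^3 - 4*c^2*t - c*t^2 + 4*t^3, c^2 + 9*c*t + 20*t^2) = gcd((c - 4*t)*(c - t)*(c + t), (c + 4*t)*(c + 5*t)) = 1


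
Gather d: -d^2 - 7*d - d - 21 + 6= -d^2 - 8*d - 15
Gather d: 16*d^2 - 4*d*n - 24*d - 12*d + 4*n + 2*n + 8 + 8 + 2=16*d^2 + d*(-4*n - 36) + 6*n + 18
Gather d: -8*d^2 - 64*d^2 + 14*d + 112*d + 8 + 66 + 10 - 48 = -72*d^2 + 126*d + 36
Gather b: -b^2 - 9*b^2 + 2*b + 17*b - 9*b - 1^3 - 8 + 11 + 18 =-10*b^2 + 10*b + 20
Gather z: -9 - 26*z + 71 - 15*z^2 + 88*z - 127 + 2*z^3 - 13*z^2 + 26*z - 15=2*z^3 - 28*z^2 + 88*z - 80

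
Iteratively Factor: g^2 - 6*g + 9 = (g - 3)*(g - 3)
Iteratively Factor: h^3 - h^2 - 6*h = (h - 3)*(h^2 + 2*h) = (h - 3)*(h + 2)*(h)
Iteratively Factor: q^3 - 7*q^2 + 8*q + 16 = (q - 4)*(q^2 - 3*q - 4) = (q - 4)^2*(q + 1)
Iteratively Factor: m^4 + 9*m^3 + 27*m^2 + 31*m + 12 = (m + 4)*(m^3 + 5*m^2 + 7*m + 3) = (m + 1)*(m + 4)*(m^2 + 4*m + 3) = (m + 1)*(m + 3)*(m + 4)*(m + 1)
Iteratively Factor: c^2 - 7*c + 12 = (c - 3)*(c - 4)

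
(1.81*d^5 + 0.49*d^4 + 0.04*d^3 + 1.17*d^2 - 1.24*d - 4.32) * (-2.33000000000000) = -4.2173*d^5 - 1.1417*d^4 - 0.0932*d^3 - 2.7261*d^2 + 2.8892*d + 10.0656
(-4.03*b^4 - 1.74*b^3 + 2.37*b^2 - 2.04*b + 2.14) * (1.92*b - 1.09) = -7.7376*b^5 + 1.0519*b^4 + 6.447*b^3 - 6.5001*b^2 + 6.3324*b - 2.3326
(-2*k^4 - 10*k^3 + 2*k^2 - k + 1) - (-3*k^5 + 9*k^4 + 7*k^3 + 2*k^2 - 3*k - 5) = 3*k^5 - 11*k^4 - 17*k^3 + 2*k + 6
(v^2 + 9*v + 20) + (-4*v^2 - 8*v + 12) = -3*v^2 + v + 32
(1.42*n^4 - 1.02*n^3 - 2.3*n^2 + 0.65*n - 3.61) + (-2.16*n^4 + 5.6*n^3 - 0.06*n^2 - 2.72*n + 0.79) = -0.74*n^4 + 4.58*n^3 - 2.36*n^2 - 2.07*n - 2.82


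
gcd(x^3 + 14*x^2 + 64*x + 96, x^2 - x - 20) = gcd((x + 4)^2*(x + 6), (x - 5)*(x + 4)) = x + 4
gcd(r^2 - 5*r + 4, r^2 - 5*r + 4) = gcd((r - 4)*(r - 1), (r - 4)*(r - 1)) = r^2 - 5*r + 4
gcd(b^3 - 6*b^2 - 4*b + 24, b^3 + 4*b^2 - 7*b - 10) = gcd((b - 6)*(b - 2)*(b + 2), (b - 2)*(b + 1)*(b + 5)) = b - 2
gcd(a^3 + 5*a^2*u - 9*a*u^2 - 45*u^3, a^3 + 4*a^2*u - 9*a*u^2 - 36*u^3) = -a^2 + 9*u^2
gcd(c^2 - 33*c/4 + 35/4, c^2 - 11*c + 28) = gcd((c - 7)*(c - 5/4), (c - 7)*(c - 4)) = c - 7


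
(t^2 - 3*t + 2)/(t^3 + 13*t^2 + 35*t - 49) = (t - 2)/(t^2 + 14*t + 49)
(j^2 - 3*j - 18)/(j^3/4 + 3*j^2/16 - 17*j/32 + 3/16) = 32*(j^2 - 3*j - 18)/(8*j^3 + 6*j^2 - 17*j + 6)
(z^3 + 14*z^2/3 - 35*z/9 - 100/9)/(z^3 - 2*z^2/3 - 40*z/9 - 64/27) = 3*(3*z^2 + 10*z - 25)/(9*z^2 - 18*z - 16)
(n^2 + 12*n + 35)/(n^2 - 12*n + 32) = (n^2 + 12*n + 35)/(n^2 - 12*n + 32)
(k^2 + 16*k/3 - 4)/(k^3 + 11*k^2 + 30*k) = (k - 2/3)/(k*(k + 5))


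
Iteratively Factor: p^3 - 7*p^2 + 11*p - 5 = (p - 5)*(p^2 - 2*p + 1) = (p - 5)*(p - 1)*(p - 1)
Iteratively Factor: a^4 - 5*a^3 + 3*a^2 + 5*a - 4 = (a - 1)*(a^3 - 4*a^2 - a + 4) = (a - 1)*(a + 1)*(a^2 - 5*a + 4) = (a - 4)*(a - 1)*(a + 1)*(a - 1)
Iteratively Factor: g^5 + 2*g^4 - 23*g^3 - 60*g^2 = (g + 3)*(g^4 - g^3 - 20*g^2) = (g - 5)*(g + 3)*(g^3 + 4*g^2) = g*(g - 5)*(g + 3)*(g^2 + 4*g) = g^2*(g - 5)*(g + 3)*(g + 4)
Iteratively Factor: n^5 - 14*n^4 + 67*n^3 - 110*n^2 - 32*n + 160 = (n - 4)*(n^4 - 10*n^3 + 27*n^2 - 2*n - 40) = (n - 5)*(n - 4)*(n^3 - 5*n^2 + 2*n + 8) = (n - 5)*(n - 4)*(n - 2)*(n^2 - 3*n - 4) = (n - 5)*(n - 4)^2*(n - 2)*(n + 1)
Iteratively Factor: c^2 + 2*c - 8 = (c + 4)*(c - 2)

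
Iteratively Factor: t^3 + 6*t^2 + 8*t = (t + 2)*(t^2 + 4*t) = (t + 2)*(t + 4)*(t)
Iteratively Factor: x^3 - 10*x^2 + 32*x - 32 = (x - 4)*(x^2 - 6*x + 8) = (x - 4)*(x - 2)*(x - 4)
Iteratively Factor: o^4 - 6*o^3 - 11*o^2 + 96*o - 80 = (o - 1)*(o^3 - 5*o^2 - 16*o + 80) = (o - 1)*(o + 4)*(o^2 - 9*o + 20) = (o - 4)*(o - 1)*(o + 4)*(o - 5)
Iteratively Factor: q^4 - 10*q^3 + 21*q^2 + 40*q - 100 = (q - 5)*(q^3 - 5*q^2 - 4*q + 20) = (q - 5)*(q + 2)*(q^2 - 7*q + 10) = (q - 5)*(q - 2)*(q + 2)*(q - 5)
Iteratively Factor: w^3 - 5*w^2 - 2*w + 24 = (w - 3)*(w^2 - 2*w - 8) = (w - 4)*(w - 3)*(w + 2)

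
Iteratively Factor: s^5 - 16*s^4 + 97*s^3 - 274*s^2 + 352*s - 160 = (s - 1)*(s^4 - 15*s^3 + 82*s^2 - 192*s + 160) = (s - 2)*(s - 1)*(s^3 - 13*s^2 + 56*s - 80) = (s - 4)*(s - 2)*(s - 1)*(s^2 - 9*s + 20) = (s - 4)^2*(s - 2)*(s - 1)*(s - 5)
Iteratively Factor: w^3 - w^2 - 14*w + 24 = (w - 3)*(w^2 + 2*w - 8) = (w - 3)*(w - 2)*(w + 4)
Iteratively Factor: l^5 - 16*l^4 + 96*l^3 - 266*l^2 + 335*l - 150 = (l - 2)*(l^4 - 14*l^3 + 68*l^2 - 130*l + 75) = (l - 5)*(l - 2)*(l^3 - 9*l^2 + 23*l - 15) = (l - 5)*(l - 2)*(l - 1)*(l^2 - 8*l + 15) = (l - 5)^2*(l - 2)*(l - 1)*(l - 3)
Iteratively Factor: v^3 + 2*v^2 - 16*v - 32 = (v - 4)*(v^2 + 6*v + 8) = (v - 4)*(v + 2)*(v + 4)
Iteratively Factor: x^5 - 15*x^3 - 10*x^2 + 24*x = (x + 2)*(x^4 - 2*x^3 - 11*x^2 + 12*x) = (x - 1)*(x + 2)*(x^3 - x^2 - 12*x) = (x - 4)*(x - 1)*(x + 2)*(x^2 + 3*x) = (x - 4)*(x - 1)*(x + 2)*(x + 3)*(x)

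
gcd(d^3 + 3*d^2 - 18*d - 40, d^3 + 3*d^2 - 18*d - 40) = d^3 + 3*d^2 - 18*d - 40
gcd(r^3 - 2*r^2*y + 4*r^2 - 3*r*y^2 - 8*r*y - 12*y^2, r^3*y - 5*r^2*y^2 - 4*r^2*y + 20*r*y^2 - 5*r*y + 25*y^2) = 1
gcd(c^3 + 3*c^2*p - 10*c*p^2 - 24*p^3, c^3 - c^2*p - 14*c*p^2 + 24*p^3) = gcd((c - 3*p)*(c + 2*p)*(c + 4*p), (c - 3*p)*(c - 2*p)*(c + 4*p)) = -c^2 - c*p + 12*p^2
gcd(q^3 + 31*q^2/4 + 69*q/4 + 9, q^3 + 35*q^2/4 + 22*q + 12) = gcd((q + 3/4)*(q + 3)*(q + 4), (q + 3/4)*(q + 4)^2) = q^2 + 19*q/4 + 3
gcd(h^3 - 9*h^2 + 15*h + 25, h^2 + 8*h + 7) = h + 1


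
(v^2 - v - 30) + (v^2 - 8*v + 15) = 2*v^2 - 9*v - 15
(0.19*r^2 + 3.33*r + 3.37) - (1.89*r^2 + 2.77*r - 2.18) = -1.7*r^2 + 0.56*r + 5.55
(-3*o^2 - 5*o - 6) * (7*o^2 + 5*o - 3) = -21*o^4 - 50*o^3 - 58*o^2 - 15*o + 18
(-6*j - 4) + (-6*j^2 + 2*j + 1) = -6*j^2 - 4*j - 3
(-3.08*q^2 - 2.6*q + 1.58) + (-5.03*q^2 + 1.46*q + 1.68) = -8.11*q^2 - 1.14*q + 3.26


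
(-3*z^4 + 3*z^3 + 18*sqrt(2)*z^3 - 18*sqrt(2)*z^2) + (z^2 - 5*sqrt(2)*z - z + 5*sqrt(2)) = -3*z^4 + 3*z^3 + 18*sqrt(2)*z^3 - 18*sqrt(2)*z^2 + z^2 - 5*sqrt(2)*z - z + 5*sqrt(2)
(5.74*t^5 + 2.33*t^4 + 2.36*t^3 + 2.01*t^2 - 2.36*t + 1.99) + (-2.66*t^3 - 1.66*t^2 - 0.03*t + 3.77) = 5.74*t^5 + 2.33*t^4 - 0.3*t^3 + 0.35*t^2 - 2.39*t + 5.76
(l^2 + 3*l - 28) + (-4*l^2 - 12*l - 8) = -3*l^2 - 9*l - 36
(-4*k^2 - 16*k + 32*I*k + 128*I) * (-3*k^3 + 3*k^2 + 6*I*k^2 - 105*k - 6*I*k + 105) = 12*k^5 + 36*k^4 - 120*I*k^4 + 180*k^3 - 360*I*k^3 + 684*k^2 - 2880*I*k^2 - 912*k - 10080*I*k + 13440*I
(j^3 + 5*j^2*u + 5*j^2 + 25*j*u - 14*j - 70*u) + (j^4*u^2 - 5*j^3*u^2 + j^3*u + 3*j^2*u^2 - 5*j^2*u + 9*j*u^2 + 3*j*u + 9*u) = j^4*u^2 - 5*j^3*u^2 + j^3*u + j^3 + 3*j^2*u^2 + 5*j^2 + 9*j*u^2 + 28*j*u - 14*j - 61*u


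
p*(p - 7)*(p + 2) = p^3 - 5*p^2 - 14*p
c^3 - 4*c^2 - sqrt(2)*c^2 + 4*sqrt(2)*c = c*(c - 4)*(c - sqrt(2))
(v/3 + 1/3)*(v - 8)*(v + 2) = v^3/3 - 5*v^2/3 - 22*v/3 - 16/3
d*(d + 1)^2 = d^3 + 2*d^2 + d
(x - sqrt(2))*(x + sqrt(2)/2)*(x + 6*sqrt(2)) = x^3 + 11*sqrt(2)*x^2/2 - 7*x - 6*sqrt(2)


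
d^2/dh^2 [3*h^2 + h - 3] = 6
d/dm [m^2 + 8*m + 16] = 2*m + 8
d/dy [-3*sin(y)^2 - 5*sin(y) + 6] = -(6*sin(y) + 5)*cos(y)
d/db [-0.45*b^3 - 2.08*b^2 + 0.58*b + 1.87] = -1.35*b^2 - 4.16*b + 0.58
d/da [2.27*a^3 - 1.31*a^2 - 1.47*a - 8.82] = 6.81*a^2 - 2.62*a - 1.47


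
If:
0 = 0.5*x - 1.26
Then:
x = 2.52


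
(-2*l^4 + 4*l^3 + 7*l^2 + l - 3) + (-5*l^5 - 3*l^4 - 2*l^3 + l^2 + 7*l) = -5*l^5 - 5*l^4 + 2*l^3 + 8*l^2 + 8*l - 3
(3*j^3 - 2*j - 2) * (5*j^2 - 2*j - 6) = 15*j^5 - 6*j^4 - 28*j^3 - 6*j^2 + 16*j + 12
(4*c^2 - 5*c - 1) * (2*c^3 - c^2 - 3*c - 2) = 8*c^5 - 14*c^4 - 9*c^3 + 8*c^2 + 13*c + 2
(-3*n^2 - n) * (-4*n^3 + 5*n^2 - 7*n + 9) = 12*n^5 - 11*n^4 + 16*n^3 - 20*n^2 - 9*n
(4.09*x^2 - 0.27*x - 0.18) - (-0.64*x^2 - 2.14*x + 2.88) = 4.73*x^2 + 1.87*x - 3.06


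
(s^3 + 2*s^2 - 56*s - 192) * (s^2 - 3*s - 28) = s^5 - s^4 - 90*s^3 - 80*s^2 + 2144*s + 5376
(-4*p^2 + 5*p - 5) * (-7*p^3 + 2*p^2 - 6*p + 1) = 28*p^5 - 43*p^4 + 69*p^3 - 44*p^2 + 35*p - 5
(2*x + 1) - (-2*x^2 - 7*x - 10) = 2*x^2 + 9*x + 11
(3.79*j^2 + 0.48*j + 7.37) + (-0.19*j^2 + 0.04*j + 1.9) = 3.6*j^2 + 0.52*j + 9.27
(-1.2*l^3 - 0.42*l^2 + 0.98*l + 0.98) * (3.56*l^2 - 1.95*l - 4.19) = -4.272*l^5 + 0.8448*l^4 + 9.3358*l^3 + 3.3376*l^2 - 6.0172*l - 4.1062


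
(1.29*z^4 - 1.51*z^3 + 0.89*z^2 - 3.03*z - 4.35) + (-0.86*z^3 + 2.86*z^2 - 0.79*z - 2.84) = 1.29*z^4 - 2.37*z^3 + 3.75*z^2 - 3.82*z - 7.19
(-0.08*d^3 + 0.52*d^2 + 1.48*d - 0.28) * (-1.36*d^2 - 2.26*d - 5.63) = 0.1088*d^5 - 0.5264*d^4 - 2.7376*d^3 - 5.8916*d^2 - 7.6996*d + 1.5764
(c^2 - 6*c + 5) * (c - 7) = c^3 - 13*c^2 + 47*c - 35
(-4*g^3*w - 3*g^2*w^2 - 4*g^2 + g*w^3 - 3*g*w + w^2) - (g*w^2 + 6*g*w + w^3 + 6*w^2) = -4*g^3*w - 3*g^2*w^2 - 4*g^2 + g*w^3 - g*w^2 - 9*g*w - w^3 - 5*w^2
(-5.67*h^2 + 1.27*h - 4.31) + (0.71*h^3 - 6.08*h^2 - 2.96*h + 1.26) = 0.71*h^3 - 11.75*h^2 - 1.69*h - 3.05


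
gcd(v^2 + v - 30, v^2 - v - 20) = v - 5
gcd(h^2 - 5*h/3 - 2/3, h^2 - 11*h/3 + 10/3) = h - 2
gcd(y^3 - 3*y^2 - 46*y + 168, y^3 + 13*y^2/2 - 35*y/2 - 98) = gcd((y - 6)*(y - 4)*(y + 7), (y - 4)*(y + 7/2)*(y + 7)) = y^2 + 3*y - 28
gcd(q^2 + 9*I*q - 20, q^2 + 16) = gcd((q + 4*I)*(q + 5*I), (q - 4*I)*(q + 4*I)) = q + 4*I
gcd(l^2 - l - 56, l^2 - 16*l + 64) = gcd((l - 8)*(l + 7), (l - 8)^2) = l - 8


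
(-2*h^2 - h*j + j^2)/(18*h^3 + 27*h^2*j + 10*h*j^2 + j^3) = (-2*h + j)/(18*h^2 + 9*h*j + j^2)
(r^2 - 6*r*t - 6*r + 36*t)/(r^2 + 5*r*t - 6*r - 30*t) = (r - 6*t)/(r + 5*t)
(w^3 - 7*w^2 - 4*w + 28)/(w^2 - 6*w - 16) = (w^2 - 9*w + 14)/(w - 8)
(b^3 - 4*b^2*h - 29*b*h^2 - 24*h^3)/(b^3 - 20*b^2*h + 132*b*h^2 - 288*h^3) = (b^2 + 4*b*h + 3*h^2)/(b^2 - 12*b*h + 36*h^2)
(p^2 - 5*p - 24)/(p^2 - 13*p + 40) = (p + 3)/(p - 5)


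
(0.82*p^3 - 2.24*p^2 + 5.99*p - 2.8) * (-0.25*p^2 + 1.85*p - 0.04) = -0.205*p^5 + 2.077*p^4 - 5.6743*p^3 + 11.8711*p^2 - 5.4196*p + 0.112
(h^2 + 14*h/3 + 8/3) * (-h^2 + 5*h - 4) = -h^4 + h^3/3 + 50*h^2/3 - 16*h/3 - 32/3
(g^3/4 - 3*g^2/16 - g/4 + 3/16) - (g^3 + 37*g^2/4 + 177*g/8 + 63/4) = -3*g^3/4 - 151*g^2/16 - 179*g/8 - 249/16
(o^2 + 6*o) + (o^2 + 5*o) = 2*o^2 + 11*o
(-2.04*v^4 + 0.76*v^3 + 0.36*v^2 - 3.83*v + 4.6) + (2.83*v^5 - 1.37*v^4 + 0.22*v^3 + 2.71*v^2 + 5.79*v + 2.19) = 2.83*v^5 - 3.41*v^4 + 0.98*v^3 + 3.07*v^2 + 1.96*v + 6.79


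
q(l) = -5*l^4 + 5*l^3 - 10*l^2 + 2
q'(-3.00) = 735.00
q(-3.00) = -628.00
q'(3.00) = -465.00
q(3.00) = -358.00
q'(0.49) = -8.55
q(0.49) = -0.10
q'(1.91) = -122.84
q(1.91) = -66.18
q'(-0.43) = 12.96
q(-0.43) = -0.42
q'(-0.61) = 22.32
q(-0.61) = -3.55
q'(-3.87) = 1461.27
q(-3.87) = -1559.11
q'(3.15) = -539.28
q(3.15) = -433.23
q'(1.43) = -56.41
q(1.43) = -24.74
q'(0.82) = -17.34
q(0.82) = -4.23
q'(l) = -20*l^3 + 15*l^2 - 20*l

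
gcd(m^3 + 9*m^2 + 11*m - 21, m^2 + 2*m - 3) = m^2 + 2*m - 3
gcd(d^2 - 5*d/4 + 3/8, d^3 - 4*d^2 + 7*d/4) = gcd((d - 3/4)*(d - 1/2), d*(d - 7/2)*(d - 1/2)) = d - 1/2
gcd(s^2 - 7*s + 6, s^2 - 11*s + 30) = s - 6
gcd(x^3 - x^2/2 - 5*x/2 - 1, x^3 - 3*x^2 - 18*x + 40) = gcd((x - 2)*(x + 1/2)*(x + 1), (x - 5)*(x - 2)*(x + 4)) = x - 2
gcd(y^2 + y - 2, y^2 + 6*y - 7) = y - 1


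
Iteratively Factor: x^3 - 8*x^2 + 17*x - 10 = (x - 2)*(x^2 - 6*x + 5) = (x - 5)*(x - 2)*(x - 1)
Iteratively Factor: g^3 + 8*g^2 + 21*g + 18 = (g + 2)*(g^2 + 6*g + 9) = (g + 2)*(g + 3)*(g + 3)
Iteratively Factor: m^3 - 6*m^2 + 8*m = (m)*(m^2 - 6*m + 8) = m*(m - 4)*(m - 2)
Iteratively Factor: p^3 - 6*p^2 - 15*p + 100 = (p + 4)*(p^2 - 10*p + 25) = (p - 5)*(p + 4)*(p - 5)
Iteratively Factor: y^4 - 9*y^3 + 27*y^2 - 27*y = (y - 3)*(y^3 - 6*y^2 + 9*y) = y*(y - 3)*(y^2 - 6*y + 9) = y*(y - 3)^2*(y - 3)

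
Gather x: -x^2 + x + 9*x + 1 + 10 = -x^2 + 10*x + 11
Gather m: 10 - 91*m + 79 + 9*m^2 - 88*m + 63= 9*m^2 - 179*m + 152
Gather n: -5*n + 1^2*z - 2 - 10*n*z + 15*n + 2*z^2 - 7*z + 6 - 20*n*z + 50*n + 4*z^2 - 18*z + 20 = n*(60 - 30*z) + 6*z^2 - 24*z + 24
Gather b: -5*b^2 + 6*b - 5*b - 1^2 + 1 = -5*b^2 + b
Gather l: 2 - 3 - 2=-3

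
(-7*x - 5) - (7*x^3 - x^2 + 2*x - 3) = -7*x^3 + x^2 - 9*x - 2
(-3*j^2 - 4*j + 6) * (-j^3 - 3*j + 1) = 3*j^5 + 4*j^4 + 3*j^3 + 9*j^2 - 22*j + 6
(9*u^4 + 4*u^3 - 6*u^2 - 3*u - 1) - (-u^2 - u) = 9*u^4 + 4*u^3 - 5*u^2 - 2*u - 1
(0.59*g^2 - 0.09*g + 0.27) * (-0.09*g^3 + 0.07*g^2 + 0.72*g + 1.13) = -0.0531*g^5 + 0.0494*g^4 + 0.3942*g^3 + 0.6208*g^2 + 0.0927*g + 0.3051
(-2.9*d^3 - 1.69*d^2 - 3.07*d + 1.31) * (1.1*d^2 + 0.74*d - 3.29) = -3.19*d^5 - 4.005*d^4 + 4.9134*d^3 + 4.7293*d^2 + 11.0697*d - 4.3099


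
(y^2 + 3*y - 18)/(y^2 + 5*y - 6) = (y - 3)/(y - 1)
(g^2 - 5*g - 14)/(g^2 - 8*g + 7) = (g + 2)/(g - 1)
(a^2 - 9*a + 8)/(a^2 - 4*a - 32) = (a - 1)/(a + 4)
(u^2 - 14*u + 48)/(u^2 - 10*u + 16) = (u - 6)/(u - 2)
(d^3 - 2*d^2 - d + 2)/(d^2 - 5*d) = (d^3 - 2*d^2 - d + 2)/(d*(d - 5))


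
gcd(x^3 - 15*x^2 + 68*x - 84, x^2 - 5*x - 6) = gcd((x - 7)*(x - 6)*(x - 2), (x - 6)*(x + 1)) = x - 6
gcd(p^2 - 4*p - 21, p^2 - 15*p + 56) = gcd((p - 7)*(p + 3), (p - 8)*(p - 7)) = p - 7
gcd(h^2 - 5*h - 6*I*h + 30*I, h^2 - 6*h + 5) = h - 5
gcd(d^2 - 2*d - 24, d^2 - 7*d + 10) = 1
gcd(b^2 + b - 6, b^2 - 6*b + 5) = 1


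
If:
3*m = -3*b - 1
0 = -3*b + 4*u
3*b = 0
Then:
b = 0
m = -1/3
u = 0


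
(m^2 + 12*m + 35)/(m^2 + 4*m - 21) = (m + 5)/(m - 3)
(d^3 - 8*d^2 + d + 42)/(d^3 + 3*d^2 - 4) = (d^2 - 10*d + 21)/(d^2 + d - 2)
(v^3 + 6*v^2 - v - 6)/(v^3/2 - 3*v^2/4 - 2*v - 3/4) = 4*(v^2 + 5*v - 6)/(2*v^2 - 5*v - 3)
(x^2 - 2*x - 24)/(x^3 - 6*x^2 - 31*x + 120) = (x^2 - 2*x - 24)/(x^3 - 6*x^2 - 31*x + 120)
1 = 1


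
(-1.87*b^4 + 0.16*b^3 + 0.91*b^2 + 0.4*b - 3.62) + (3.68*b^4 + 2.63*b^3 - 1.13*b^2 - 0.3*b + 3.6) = 1.81*b^4 + 2.79*b^3 - 0.22*b^2 + 0.1*b - 0.02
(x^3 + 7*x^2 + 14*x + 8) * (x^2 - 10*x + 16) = x^5 - 3*x^4 - 40*x^3 - 20*x^2 + 144*x + 128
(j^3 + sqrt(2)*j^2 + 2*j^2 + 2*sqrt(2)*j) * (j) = j^4 + sqrt(2)*j^3 + 2*j^3 + 2*sqrt(2)*j^2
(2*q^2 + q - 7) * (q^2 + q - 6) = 2*q^4 + 3*q^3 - 18*q^2 - 13*q + 42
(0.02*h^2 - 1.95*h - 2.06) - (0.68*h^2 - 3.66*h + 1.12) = -0.66*h^2 + 1.71*h - 3.18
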